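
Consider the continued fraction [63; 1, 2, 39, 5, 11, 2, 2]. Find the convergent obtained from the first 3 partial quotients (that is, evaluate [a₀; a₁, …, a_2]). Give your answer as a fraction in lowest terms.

191/3

Collapse the nested fraction from the inside out:
Start with 2.
1 + 1/(2/1) = 1 + 1/2 = 3/2
63 + 1/(3/2) = 63 + 2/3 = 191/3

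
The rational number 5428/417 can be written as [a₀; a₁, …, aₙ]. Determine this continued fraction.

[13; 59, 1, 1, 3]

Apply division with remainder until the remainder is 0:
5428 = 13·417 + 7, so a_0 = 13
417 = 59·7 + 4, so a_1 = 59
7 = 1·4 + 3, so a_2 = 1
4 = 1·3 + 1, so a_3 = 1
3 = 3·1 + 0, so a_4 = 3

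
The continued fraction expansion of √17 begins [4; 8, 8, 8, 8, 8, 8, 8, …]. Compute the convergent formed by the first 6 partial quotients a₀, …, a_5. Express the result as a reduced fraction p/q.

143649/34840

Work from the innermost term outward:
Start with 8.
8 + 1/(8/1) = 8 + 1/8 = 65/8
8 + 1/(65/8) = 8 + 8/65 = 528/65
8 + 1/(528/65) = 8 + 65/528 = 4289/528
8 + 1/(4289/528) = 8 + 528/4289 = 34840/4289
4 + 1/(34840/4289) = 4 + 4289/34840 = 143649/34840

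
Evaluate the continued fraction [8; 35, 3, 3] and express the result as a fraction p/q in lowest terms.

a_0 = 8: 8/1
a_1 = 35: 281/35
a_2 = 3: 851/106
a_3 = 3: 2834/353

2834/353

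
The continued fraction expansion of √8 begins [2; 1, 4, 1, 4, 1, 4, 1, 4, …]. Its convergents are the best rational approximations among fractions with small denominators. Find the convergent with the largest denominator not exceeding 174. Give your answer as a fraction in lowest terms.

478/169

a_0 = 2: 2/1  (≤ bound)
a_1 = 1: 3/1  (≤ bound)
a_2 = 4: 14/5  (≤ bound)
a_3 = 1: 17/6  (≤ bound)
a_4 = 4: 82/29  (≤ bound)
a_5 = 1: 99/35  (≤ bound)
a_6 = 4: 478/169  (≤ bound)
a_7 = 1: 577/204  (> 174, stop)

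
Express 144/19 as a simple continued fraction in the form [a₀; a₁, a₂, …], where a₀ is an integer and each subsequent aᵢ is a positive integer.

[7; 1, 1, 2, 1, 2]

Run the Euclidean algorithm, recording each quotient:
144 ÷ 19 → quotient 7, remainder 11
19 ÷ 11 → quotient 1, remainder 8
11 ÷ 8 → quotient 1, remainder 3
8 ÷ 3 → quotient 2, remainder 2
3 ÷ 2 → quotient 1, remainder 1
2 ÷ 1 → quotient 2, remainder 0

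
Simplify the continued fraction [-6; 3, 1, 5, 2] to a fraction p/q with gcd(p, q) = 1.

Collapse the nested fraction from the inside out:
Start with 2.
5 + 1/(2/1) = 5 + 1/2 = 11/2
1 + 1/(11/2) = 1 + 2/11 = 13/11
3 + 1/(13/11) = 3 + 11/13 = 50/13
-6 + 1/(50/13) = -6 + 13/50 = -287/50

-287/50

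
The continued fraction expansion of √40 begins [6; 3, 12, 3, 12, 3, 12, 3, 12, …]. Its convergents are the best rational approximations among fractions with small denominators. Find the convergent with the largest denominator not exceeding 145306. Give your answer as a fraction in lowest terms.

a_0 = 6: 6/1  (≤ bound)
a_1 = 3: 19/3  (≤ bound)
a_2 = 12: 234/37  (≤ bound)
a_3 = 3: 721/114  (≤ bound)
a_4 = 12: 8886/1405  (≤ bound)
a_5 = 3: 27379/4329  (≤ bound)
a_6 = 12: 337434/53353  (≤ bound)
a_7 = 3: 1039681/164388  (> 145306, stop)

337434/53353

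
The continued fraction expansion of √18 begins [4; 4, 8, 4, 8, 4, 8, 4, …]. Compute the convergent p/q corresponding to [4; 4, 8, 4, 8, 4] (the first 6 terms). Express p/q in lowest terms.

Work from the innermost term outward:
Start with 4.
8 + 1/(4/1) = 8 + 1/4 = 33/4
4 + 1/(33/4) = 4 + 4/33 = 136/33
8 + 1/(136/33) = 8 + 33/136 = 1121/136
4 + 1/(1121/136) = 4 + 136/1121 = 4620/1121
4 + 1/(4620/1121) = 4 + 1121/4620 = 19601/4620

19601/4620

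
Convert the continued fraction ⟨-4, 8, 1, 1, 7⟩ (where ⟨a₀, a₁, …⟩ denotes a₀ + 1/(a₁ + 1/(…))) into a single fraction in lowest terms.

Use the convergent recurrence hₖ = aₖ·hₖ₋₁ + hₖ₋₂ (and likewise for the denominators kₖ):
a_0 = -4: -4/1
a_1 = 8: -31/8
a_2 = 1: -35/9
a_3 = 1: -66/17
a_4 = 7: -497/128

-497/128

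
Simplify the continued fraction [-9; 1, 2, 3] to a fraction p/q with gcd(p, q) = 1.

a_0 = -9: -9/1
a_1 = 1: -8/1
a_2 = 2: -25/3
a_3 = 3: -83/10

-83/10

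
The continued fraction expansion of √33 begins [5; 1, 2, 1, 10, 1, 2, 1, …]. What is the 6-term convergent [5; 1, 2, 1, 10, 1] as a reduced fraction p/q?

270/47

Start with 1.
10 + 1/(1/1) = 10 + 1/1 = 11/1
1 + 1/(11/1) = 1 + 1/11 = 12/11
2 + 1/(12/11) = 2 + 11/12 = 35/12
1 + 1/(35/12) = 1 + 12/35 = 47/35
5 + 1/(47/35) = 5 + 35/47 = 270/47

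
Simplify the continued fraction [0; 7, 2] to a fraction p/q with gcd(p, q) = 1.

2/15

Work from the innermost term outward:
Start with 2.
7 + 1/(2/1) = 7 + 1/2 = 15/2
0 + 1/(15/2) = 0 + 2/15 = 2/15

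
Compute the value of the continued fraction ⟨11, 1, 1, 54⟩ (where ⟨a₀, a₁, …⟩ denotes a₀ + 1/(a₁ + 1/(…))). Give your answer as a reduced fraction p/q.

1254/109

Start with 54.
1 + 1/(54/1) = 1 + 1/54 = 55/54
1 + 1/(55/54) = 1 + 54/55 = 109/55
11 + 1/(109/55) = 11 + 55/109 = 1254/109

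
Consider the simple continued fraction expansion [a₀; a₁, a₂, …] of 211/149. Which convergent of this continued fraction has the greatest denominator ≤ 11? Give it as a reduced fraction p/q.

7/5

List convergents until the denominator exceeds the bound:
a_0 = 1: 1/1  (≤ bound)
a_1 = 2: 3/2  (≤ bound)
a_2 = 2: 7/5  (≤ bound)
a_3 = 2: 17/12  (> 11, stop)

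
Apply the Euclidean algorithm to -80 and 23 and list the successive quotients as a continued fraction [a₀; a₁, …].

[-4; 1, 1, 11]

⌊-80/23⌋ = -4, remainder 12
⌊23/12⌋ = 1, remainder 11
⌊12/11⌋ = 1, remainder 1
⌊11/1⌋ = 11, remainder 0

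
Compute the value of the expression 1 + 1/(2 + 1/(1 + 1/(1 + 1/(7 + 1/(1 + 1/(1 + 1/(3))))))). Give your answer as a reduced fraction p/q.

399/286

a_0 = 1: 1/1
a_1 = 2: 3/2
a_2 = 1: 4/3
a_3 = 1: 7/5
a_4 = 7: 53/38
a_5 = 1: 60/43
a_6 = 1: 113/81
a_7 = 3: 399/286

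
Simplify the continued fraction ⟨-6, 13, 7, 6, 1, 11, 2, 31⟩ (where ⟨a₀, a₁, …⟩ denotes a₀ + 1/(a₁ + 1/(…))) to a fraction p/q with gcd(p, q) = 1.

a_0 = -6: -6/1
a_1 = 13: -77/13
a_2 = 7: -545/92
a_3 = 6: -3347/565
a_4 = 1: -3892/657
a_5 = 11: -46159/7792
a_6 = 2: -96210/16241
a_7 = 31: -3028669/511263

-3028669/511263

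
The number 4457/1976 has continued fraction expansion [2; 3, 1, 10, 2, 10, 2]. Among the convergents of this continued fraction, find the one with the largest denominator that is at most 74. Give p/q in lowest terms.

List convergents until the denominator exceeds the bound:
a_0 = 2: 2/1  (≤ bound)
a_1 = 3: 7/3  (≤ bound)
a_2 = 1: 9/4  (≤ bound)
a_3 = 10: 97/43  (≤ bound)
a_4 = 2: 203/90  (> 74, stop)

97/43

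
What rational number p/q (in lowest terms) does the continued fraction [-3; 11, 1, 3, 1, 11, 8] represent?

Starting at the tail and folding back:
Start with 8.
11 + 1/(8/1) = 11 + 1/8 = 89/8
1 + 1/(89/8) = 1 + 8/89 = 97/89
3 + 1/(97/89) = 3 + 89/97 = 380/97
1 + 1/(380/97) = 1 + 97/380 = 477/380
11 + 1/(477/380) = 11 + 380/477 = 5627/477
-3 + 1/(5627/477) = -3 + 477/5627 = -16404/5627

-16404/5627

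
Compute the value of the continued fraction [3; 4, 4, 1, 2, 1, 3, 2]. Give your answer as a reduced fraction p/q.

2195/678

a_0 = 3: 3/1
a_1 = 4: 13/4
a_2 = 4: 55/17
a_3 = 1: 68/21
a_4 = 2: 191/59
a_5 = 1: 259/80
a_6 = 3: 968/299
a_7 = 2: 2195/678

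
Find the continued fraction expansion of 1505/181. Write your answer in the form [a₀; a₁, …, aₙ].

[8; 3, 5, 1, 2, 3]

Run the Euclidean algorithm, recording each quotient:
⌊1505/181⌋ = 8, remainder 57
⌊181/57⌋ = 3, remainder 10
⌊57/10⌋ = 5, remainder 7
⌊10/7⌋ = 1, remainder 3
⌊7/3⌋ = 2, remainder 1
⌊3/1⌋ = 3, remainder 0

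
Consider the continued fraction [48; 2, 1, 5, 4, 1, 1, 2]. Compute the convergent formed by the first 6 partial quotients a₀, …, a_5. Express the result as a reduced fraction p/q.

Use the convergent recurrence hₖ = aₖ·hₖ₋₁ + hₖ₋₂ (and likewise for the denominators kₖ):
a_0 = 48: 48/1
a_1 = 2: 97/2
a_2 = 1: 145/3
a_3 = 5: 822/17
a_4 = 4: 3433/71
a_5 = 1: 4255/88

4255/88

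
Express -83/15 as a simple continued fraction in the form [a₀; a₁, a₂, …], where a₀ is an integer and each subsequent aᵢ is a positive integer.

Run the Euclidean algorithm, recording each quotient:
⌊-83/15⌋ = -6, remainder 7
⌊15/7⌋ = 2, remainder 1
⌊7/1⌋ = 7, remainder 0

[-6; 2, 7]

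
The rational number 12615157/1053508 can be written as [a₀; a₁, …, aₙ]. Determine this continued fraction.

12615157 ÷ 1053508 → quotient 11, remainder 1026569
1053508 ÷ 1026569 → quotient 1, remainder 26939
1026569 ÷ 26939 → quotient 38, remainder 2887
26939 ÷ 2887 → quotient 9, remainder 956
2887 ÷ 956 → quotient 3, remainder 19
956 ÷ 19 → quotient 50, remainder 6
19 ÷ 6 → quotient 3, remainder 1
6 ÷ 1 → quotient 6, remainder 0

[11; 1, 38, 9, 3, 50, 3, 6]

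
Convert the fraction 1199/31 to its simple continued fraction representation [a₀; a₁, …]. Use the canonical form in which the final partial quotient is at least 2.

Repeatedly divide and take the remainder:
⌊1199/31⌋ = 38, remainder 21
⌊31/21⌋ = 1, remainder 10
⌊21/10⌋ = 2, remainder 1
⌊10/1⌋ = 10, remainder 0

[38; 1, 2, 10]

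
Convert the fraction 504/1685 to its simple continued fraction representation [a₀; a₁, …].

[0; 3, 2, 1, 10, 1, 1, 7]

Apply division with remainder until the remainder is 0:
⌊504/1685⌋ = 0, remainder 504
⌊1685/504⌋ = 3, remainder 173
⌊504/173⌋ = 2, remainder 158
⌊173/158⌋ = 1, remainder 15
⌊158/15⌋ = 10, remainder 8
⌊15/8⌋ = 1, remainder 7
⌊8/7⌋ = 1, remainder 1
⌊7/1⌋ = 7, remainder 0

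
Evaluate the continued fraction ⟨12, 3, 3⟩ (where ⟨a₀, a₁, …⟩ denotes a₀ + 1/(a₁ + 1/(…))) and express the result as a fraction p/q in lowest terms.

Start with 3.
3 + 1/(3/1) = 3 + 1/3 = 10/3
12 + 1/(10/3) = 12 + 3/10 = 123/10

123/10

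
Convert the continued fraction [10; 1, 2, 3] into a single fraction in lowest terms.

Compute successive convergents:
a_0 = 10: 10/1
a_1 = 1: 11/1
a_2 = 2: 32/3
a_3 = 3: 107/10

107/10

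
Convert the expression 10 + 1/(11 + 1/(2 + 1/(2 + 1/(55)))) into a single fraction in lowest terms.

a_0 = 10: 10/1
a_1 = 11: 111/11
a_2 = 2: 232/23
a_3 = 2: 575/57
a_4 = 55: 31857/3158

31857/3158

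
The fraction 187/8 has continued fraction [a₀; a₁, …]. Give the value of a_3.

2

Apply division with remainder until the remainder is 0:
187 = 23·8 + 3, so a_0 = 23
8 = 2·3 + 2, so a_1 = 2
3 = 1·2 + 1, so a_2 = 1
2 = 2·1 + 0, so a_3 = 2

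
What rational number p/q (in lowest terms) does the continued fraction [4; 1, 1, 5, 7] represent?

Start with 7.
5 + 1/(7/1) = 5 + 1/7 = 36/7
1 + 1/(36/7) = 1 + 7/36 = 43/36
1 + 1/(43/36) = 1 + 36/43 = 79/43
4 + 1/(79/43) = 4 + 43/79 = 359/79

359/79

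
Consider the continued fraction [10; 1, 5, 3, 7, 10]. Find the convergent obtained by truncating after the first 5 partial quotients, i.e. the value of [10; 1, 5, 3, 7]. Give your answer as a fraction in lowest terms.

Use the convergent recurrence hₖ = aₖ·hₖ₋₁ + hₖ₋₂ (and likewise for the denominators kₖ):
a_0 = 10: 10/1
a_1 = 1: 11/1
a_2 = 5: 65/6
a_3 = 3: 206/19
a_4 = 7: 1507/139

1507/139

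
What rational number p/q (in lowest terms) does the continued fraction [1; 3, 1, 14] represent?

Start with 14.
1 + 1/(14/1) = 1 + 1/14 = 15/14
3 + 1/(15/14) = 3 + 14/15 = 59/15
1 + 1/(59/15) = 1 + 15/59 = 74/59

74/59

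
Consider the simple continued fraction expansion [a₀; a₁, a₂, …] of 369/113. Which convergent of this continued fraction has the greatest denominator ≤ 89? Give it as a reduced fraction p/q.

160/49

List convergents until the denominator exceeds the bound:
a_0 = 3: 3/1  (≤ bound)
a_1 = 3: 10/3  (≤ bound)
a_2 = 1: 13/4  (≤ bound)
a_3 = 3: 49/15  (≤ bound)
a_4 = 3: 160/49  (≤ bound)
a_5 = 2: 369/113  (> 89, stop)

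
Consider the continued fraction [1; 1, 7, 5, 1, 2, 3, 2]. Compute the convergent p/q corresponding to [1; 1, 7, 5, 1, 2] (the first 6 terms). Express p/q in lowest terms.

Compute successive convergents:
a_0 = 1: 1/1
a_1 = 1: 2/1
a_2 = 7: 15/8
a_3 = 5: 77/41
a_4 = 1: 92/49
a_5 = 2: 261/139

261/139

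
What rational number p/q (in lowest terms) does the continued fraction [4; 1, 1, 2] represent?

23/5

Compute successive convergents:
a_0 = 4: 4/1
a_1 = 1: 5/1
a_2 = 1: 9/2
a_3 = 2: 23/5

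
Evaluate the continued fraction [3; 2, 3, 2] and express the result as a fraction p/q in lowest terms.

Work from the innermost term outward:
Start with 2.
3 + 1/(2/1) = 3 + 1/2 = 7/2
2 + 1/(7/2) = 2 + 2/7 = 16/7
3 + 1/(16/7) = 3 + 7/16 = 55/16

55/16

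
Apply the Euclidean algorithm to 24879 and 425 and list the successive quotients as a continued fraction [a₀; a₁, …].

[58; 1, 1, 5, 1, 15, 2]

Run the Euclidean algorithm, recording each quotient:
⌊24879/425⌋ = 58, remainder 229
⌊425/229⌋ = 1, remainder 196
⌊229/196⌋ = 1, remainder 33
⌊196/33⌋ = 5, remainder 31
⌊33/31⌋ = 1, remainder 2
⌊31/2⌋ = 15, remainder 1
⌊2/1⌋ = 2, remainder 0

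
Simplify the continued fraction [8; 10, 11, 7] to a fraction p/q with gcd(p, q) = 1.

6374/787

a_0 = 8: 8/1
a_1 = 10: 81/10
a_2 = 11: 899/111
a_3 = 7: 6374/787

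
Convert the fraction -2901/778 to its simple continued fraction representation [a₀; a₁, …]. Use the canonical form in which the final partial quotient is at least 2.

[-4; 3, 1, 2, 5, 13]

Run the Euclidean algorithm, recording each quotient:
⌊-2901/778⌋ = -4, remainder 211
⌊778/211⌋ = 3, remainder 145
⌊211/145⌋ = 1, remainder 66
⌊145/66⌋ = 2, remainder 13
⌊66/13⌋ = 5, remainder 1
⌊13/1⌋ = 13, remainder 0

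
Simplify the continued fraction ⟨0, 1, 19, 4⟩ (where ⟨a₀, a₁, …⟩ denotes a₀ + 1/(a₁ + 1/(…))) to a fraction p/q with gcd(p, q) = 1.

a_0 = 0: 0/1
a_1 = 1: 1/1
a_2 = 19: 19/20
a_3 = 4: 77/81

77/81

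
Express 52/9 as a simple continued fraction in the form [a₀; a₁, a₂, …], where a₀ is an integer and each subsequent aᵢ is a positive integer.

52 = 5·9 + 7, so a_0 = 5
9 = 1·7 + 2, so a_1 = 1
7 = 3·2 + 1, so a_2 = 3
2 = 2·1 + 0, so a_3 = 2

[5; 1, 3, 2]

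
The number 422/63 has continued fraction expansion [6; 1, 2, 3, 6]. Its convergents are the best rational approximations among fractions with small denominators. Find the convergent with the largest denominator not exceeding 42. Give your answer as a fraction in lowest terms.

a_0 = 6: 6/1  (≤ bound)
a_1 = 1: 7/1  (≤ bound)
a_2 = 2: 20/3  (≤ bound)
a_3 = 3: 67/10  (≤ bound)
a_4 = 6: 422/63  (> 42, stop)

67/10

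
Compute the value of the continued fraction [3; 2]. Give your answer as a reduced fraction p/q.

7/2

Use the convergent recurrence hₖ = aₖ·hₖ₋₁ + hₖ₋₂ (and likewise for the denominators kₖ):
a_0 = 3: 3/1
a_1 = 2: 7/2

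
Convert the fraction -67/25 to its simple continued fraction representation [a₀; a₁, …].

Apply division with remainder until the remainder is 0:
-67 = -3·25 + 8, so a_0 = -3
25 = 3·8 + 1, so a_1 = 3
8 = 8·1 + 0, so a_2 = 8

[-3; 3, 8]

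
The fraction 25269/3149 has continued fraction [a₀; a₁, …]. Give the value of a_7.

Run the Euclidean algorithm, recording each quotient:
⌊25269/3149⌋ = 8, remainder 77
⌊3149/77⌋ = 40, remainder 69
⌊77/69⌋ = 1, remainder 8
⌊69/8⌋ = 8, remainder 5
⌊8/5⌋ = 1, remainder 3
⌊5/3⌋ = 1, remainder 2
⌊3/2⌋ = 1, remainder 1
⌊2/1⌋ = 2, remainder 0

2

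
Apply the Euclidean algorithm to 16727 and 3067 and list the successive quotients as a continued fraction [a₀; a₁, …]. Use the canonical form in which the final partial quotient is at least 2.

16727 = 5·3067 + 1392, so a_0 = 5
3067 = 2·1392 + 283, so a_1 = 2
1392 = 4·283 + 260, so a_2 = 4
283 = 1·260 + 23, so a_3 = 1
260 = 11·23 + 7, so a_4 = 11
23 = 3·7 + 2, so a_5 = 3
7 = 3·2 + 1, so a_6 = 3
2 = 2·1 + 0, so a_7 = 2

[5; 2, 4, 1, 11, 3, 3, 2]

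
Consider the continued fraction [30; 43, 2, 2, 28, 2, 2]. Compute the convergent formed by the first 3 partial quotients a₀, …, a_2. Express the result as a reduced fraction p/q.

Compute successive convergents:
a_0 = 30: 30/1
a_1 = 43: 1291/43
a_2 = 2: 2612/87

2612/87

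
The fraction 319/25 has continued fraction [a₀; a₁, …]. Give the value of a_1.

1

Repeatedly divide and take the remainder:
319 = 12·25 + 19, so a_0 = 12
25 = 1·19 + 6, so a_1 = 1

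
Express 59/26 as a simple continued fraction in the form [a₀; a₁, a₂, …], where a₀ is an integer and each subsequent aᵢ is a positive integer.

Repeatedly divide and take the remainder:
59 = 2·26 + 7, so a_0 = 2
26 = 3·7 + 5, so a_1 = 3
7 = 1·5 + 2, so a_2 = 1
5 = 2·2 + 1, so a_3 = 2
2 = 2·1 + 0, so a_4 = 2

[2; 3, 1, 2, 2]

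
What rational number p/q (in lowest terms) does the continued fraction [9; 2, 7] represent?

a_0 = 9: 9/1
a_1 = 2: 19/2
a_2 = 7: 142/15

142/15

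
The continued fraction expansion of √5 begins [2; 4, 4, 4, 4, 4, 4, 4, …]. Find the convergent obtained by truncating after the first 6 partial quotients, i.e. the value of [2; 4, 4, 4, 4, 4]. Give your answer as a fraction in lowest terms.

Build up convergents one term at a time:
a_0 = 2: 2/1
a_1 = 4: 9/4
a_2 = 4: 38/17
a_3 = 4: 161/72
a_4 = 4: 682/305
a_5 = 4: 2889/1292

2889/1292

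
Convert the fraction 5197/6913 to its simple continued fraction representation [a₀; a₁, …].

⌊5197/6913⌋ = 0, remainder 5197
⌊6913/5197⌋ = 1, remainder 1716
⌊5197/1716⌋ = 3, remainder 49
⌊1716/49⌋ = 35, remainder 1
⌊49/1⌋ = 49, remainder 0

[0; 1, 3, 35, 49]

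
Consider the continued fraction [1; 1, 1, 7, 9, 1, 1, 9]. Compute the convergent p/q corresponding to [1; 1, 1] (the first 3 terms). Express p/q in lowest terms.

Start with 1.
1 + 1/(1/1) = 1 + 1/1 = 2/1
1 + 1/(2/1) = 1 + 1/2 = 3/2

3/2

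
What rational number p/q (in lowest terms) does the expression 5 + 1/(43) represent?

216/43

Start with 43.
5 + 1/(43/1) = 5 + 1/43 = 216/43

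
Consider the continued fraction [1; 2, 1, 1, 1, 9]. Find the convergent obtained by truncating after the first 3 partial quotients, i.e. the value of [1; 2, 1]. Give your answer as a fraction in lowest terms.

Collapse the nested fraction from the inside out:
Start with 1.
2 + 1/(1/1) = 2 + 1/1 = 3/1
1 + 1/(3/1) = 1 + 1/3 = 4/3

4/3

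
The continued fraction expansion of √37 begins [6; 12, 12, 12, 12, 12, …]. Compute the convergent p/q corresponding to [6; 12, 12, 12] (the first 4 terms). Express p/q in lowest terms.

10657/1752

Start with 12.
12 + 1/(12/1) = 12 + 1/12 = 145/12
12 + 1/(145/12) = 12 + 12/145 = 1752/145
6 + 1/(1752/145) = 6 + 145/1752 = 10657/1752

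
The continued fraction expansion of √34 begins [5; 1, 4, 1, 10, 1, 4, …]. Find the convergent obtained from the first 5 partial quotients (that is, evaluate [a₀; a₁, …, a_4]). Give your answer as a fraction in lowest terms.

379/65

a_0 = 5: 5/1
a_1 = 1: 6/1
a_2 = 4: 29/5
a_3 = 1: 35/6
a_4 = 10: 379/65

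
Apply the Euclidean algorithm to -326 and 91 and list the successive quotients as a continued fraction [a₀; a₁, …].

-326 ÷ 91 → quotient -4, remainder 38
91 ÷ 38 → quotient 2, remainder 15
38 ÷ 15 → quotient 2, remainder 8
15 ÷ 8 → quotient 1, remainder 7
8 ÷ 7 → quotient 1, remainder 1
7 ÷ 1 → quotient 7, remainder 0

[-4; 2, 2, 1, 1, 7]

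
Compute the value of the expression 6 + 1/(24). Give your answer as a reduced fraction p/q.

Collapse the nested fraction from the inside out:
Start with 24.
6 + 1/(24/1) = 6 + 1/24 = 145/24

145/24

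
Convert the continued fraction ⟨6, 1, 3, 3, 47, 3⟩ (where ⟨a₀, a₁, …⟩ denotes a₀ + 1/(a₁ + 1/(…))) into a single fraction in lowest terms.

Build up convergents one term at a time:
a_0 = 6: 6/1
a_1 = 1: 7/1
a_2 = 3: 27/4
a_3 = 3: 88/13
a_4 = 47: 4163/615
a_5 = 3: 12577/1858

12577/1858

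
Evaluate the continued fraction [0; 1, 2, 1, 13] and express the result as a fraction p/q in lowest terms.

Compute successive convergents:
a_0 = 0: 0/1
a_1 = 1: 1/1
a_2 = 2: 2/3
a_3 = 1: 3/4
a_4 = 13: 41/55

41/55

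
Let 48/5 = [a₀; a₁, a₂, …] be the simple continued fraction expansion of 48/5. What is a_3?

2

Repeatedly divide and take the remainder:
⌊48/5⌋ = 9, remainder 3
⌊5/3⌋ = 1, remainder 2
⌊3/2⌋ = 1, remainder 1
⌊2/1⌋ = 2, remainder 0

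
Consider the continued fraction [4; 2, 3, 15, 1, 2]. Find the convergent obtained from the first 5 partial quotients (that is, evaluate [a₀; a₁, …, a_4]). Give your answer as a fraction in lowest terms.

Start with 1.
15 + 1/(1/1) = 15 + 1/1 = 16/1
3 + 1/(16/1) = 3 + 1/16 = 49/16
2 + 1/(49/16) = 2 + 16/49 = 114/49
4 + 1/(114/49) = 4 + 49/114 = 505/114

505/114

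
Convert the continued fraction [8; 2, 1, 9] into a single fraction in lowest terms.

Start with 9.
1 + 1/(9/1) = 1 + 1/9 = 10/9
2 + 1/(10/9) = 2 + 9/10 = 29/10
8 + 1/(29/10) = 8 + 10/29 = 242/29

242/29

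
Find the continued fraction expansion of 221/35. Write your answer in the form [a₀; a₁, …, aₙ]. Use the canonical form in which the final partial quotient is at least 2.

[6; 3, 5, 2]

⌊221/35⌋ = 6, remainder 11
⌊35/11⌋ = 3, remainder 2
⌊11/2⌋ = 5, remainder 1
⌊2/1⌋ = 2, remainder 0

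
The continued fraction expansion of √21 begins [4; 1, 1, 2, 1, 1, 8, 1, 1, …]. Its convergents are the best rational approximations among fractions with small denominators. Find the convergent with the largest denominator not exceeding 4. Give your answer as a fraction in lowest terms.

a_0 = 4: 4/1  (≤ bound)
a_1 = 1: 5/1  (≤ bound)
a_2 = 1: 9/2  (≤ bound)
a_3 = 2: 23/5  (> 4, stop)

9/2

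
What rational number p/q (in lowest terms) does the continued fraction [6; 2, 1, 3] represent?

Use the convergent recurrence hₖ = aₖ·hₖ₋₁ + hₖ₋₂ (and likewise for the denominators kₖ):
a_0 = 6: 6/1
a_1 = 2: 13/2
a_2 = 1: 19/3
a_3 = 3: 70/11

70/11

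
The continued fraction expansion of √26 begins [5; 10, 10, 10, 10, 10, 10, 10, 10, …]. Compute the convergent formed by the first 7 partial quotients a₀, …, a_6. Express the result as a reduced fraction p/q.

a_0 = 5: 5/1
a_1 = 10: 51/10
a_2 = 10: 515/101
a_3 = 10: 5201/1020
a_4 = 10: 52525/10301
a_5 = 10: 530451/104030
a_6 = 10: 5357035/1050601

5357035/1050601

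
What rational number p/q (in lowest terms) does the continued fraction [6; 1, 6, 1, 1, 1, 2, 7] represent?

3091/450

a_0 = 6: 6/1
a_1 = 1: 7/1
a_2 = 6: 48/7
a_3 = 1: 55/8
a_4 = 1: 103/15
a_5 = 1: 158/23
a_6 = 2: 419/61
a_7 = 7: 3091/450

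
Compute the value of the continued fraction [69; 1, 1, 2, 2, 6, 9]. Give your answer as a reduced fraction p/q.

Compute successive convergents:
a_0 = 69: 69/1
a_1 = 1: 70/1
a_2 = 1: 139/2
a_3 = 2: 348/5
a_4 = 2: 835/12
a_5 = 6: 5358/77
a_6 = 9: 49057/705

49057/705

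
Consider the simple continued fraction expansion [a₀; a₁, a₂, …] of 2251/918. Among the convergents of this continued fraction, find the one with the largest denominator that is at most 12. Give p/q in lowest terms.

a_0 = 2: 2/1  (≤ bound)
a_1 = 2: 5/2  (≤ bound)
a_2 = 4: 22/9  (≤ bound)
a_3 = 1: 27/11  (≤ bound)
a_4 = 2: 76/31  (> 12, stop)

27/11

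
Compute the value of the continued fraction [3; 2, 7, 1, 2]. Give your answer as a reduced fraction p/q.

a_0 = 3: 3/1
a_1 = 2: 7/2
a_2 = 7: 52/15
a_3 = 1: 59/17
a_4 = 2: 170/49

170/49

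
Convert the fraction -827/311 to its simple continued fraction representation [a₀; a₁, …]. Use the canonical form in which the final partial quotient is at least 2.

[-3; 2, 1, 14, 7]

Run the Euclidean algorithm, recording each quotient:
-827 = -3·311 + 106, so a_0 = -3
311 = 2·106 + 99, so a_1 = 2
106 = 1·99 + 7, so a_2 = 1
99 = 14·7 + 1, so a_3 = 14
7 = 7·1 + 0, so a_4 = 7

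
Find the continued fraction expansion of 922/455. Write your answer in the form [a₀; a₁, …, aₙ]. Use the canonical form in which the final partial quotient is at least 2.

Repeatedly divide and take the remainder:
⌊922/455⌋ = 2, remainder 12
⌊455/12⌋ = 37, remainder 11
⌊12/11⌋ = 1, remainder 1
⌊11/1⌋ = 11, remainder 0

[2; 37, 1, 11]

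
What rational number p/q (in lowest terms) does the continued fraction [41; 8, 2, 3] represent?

Start with 3.
2 + 1/(3/1) = 2 + 1/3 = 7/3
8 + 1/(7/3) = 8 + 3/7 = 59/7
41 + 1/(59/7) = 41 + 7/59 = 2426/59

2426/59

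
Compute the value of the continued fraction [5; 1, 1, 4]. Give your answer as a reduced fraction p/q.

50/9

Start with 4.
1 + 1/(4/1) = 1 + 1/4 = 5/4
1 + 1/(5/4) = 1 + 4/5 = 9/5
5 + 1/(9/5) = 5 + 5/9 = 50/9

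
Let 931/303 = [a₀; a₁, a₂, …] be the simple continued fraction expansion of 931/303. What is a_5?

2

931 ÷ 303 → quotient 3, remainder 22
303 ÷ 22 → quotient 13, remainder 17
22 ÷ 17 → quotient 1, remainder 5
17 ÷ 5 → quotient 3, remainder 2
5 ÷ 2 → quotient 2, remainder 1
2 ÷ 1 → quotient 2, remainder 0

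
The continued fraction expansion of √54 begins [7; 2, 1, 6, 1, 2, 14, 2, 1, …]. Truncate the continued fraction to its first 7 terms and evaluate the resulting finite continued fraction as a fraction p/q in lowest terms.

Start with 14.
2 + 1/(14/1) = 2 + 1/14 = 29/14
1 + 1/(29/14) = 1 + 14/29 = 43/29
6 + 1/(43/29) = 6 + 29/43 = 287/43
1 + 1/(287/43) = 1 + 43/287 = 330/287
2 + 1/(330/287) = 2 + 287/330 = 947/330
7 + 1/(947/330) = 7 + 330/947 = 6959/947

6959/947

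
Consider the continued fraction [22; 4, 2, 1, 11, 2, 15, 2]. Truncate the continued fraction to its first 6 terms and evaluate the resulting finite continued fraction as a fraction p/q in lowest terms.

7047/317

Start with 2.
11 + 1/(2/1) = 11 + 1/2 = 23/2
1 + 1/(23/2) = 1 + 2/23 = 25/23
2 + 1/(25/23) = 2 + 23/25 = 73/25
4 + 1/(73/25) = 4 + 25/73 = 317/73
22 + 1/(317/73) = 22 + 73/317 = 7047/317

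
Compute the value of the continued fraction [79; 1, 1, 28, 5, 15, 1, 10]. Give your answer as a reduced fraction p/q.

4043177/50852

Starting at the tail and folding back:
Start with 10.
1 + 1/(10/1) = 1 + 1/10 = 11/10
15 + 1/(11/10) = 15 + 10/11 = 175/11
5 + 1/(175/11) = 5 + 11/175 = 886/175
28 + 1/(886/175) = 28 + 175/886 = 24983/886
1 + 1/(24983/886) = 1 + 886/24983 = 25869/24983
1 + 1/(25869/24983) = 1 + 24983/25869 = 50852/25869
79 + 1/(50852/25869) = 79 + 25869/50852 = 4043177/50852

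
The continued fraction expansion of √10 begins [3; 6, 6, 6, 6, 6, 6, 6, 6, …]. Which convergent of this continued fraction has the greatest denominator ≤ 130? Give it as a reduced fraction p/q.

a_0 = 3: 3/1  (≤ bound)
a_1 = 6: 19/6  (≤ bound)
a_2 = 6: 117/37  (≤ bound)
a_3 = 6: 721/228  (> 130, stop)

117/37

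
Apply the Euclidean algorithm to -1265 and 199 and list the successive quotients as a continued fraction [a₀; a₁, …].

[-7; 1, 1, 1, 4, 14]

-1265 = -7·199 + 128, so a_0 = -7
199 = 1·128 + 71, so a_1 = 1
128 = 1·71 + 57, so a_2 = 1
71 = 1·57 + 14, so a_3 = 1
57 = 4·14 + 1, so a_4 = 4
14 = 14·1 + 0, so a_5 = 14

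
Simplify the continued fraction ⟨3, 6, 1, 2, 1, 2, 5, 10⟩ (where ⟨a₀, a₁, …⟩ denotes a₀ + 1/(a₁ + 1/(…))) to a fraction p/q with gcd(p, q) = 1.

Use the convergent recurrence hₖ = aₖ·hₖ₋₁ + hₖ₋₂ (and likewise for the denominators kₖ):
a_0 = 3: 3/1
a_1 = 6: 19/6
a_2 = 1: 22/7
a_3 = 2: 63/20
a_4 = 1: 85/27
a_5 = 2: 233/74
a_6 = 5: 1250/397
a_7 = 10: 12733/4044

12733/4044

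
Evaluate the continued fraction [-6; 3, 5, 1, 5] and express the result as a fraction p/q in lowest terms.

-631/111

a_0 = -6: -6/1
a_1 = 3: -17/3
a_2 = 5: -91/16
a_3 = 1: -108/19
a_4 = 5: -631/111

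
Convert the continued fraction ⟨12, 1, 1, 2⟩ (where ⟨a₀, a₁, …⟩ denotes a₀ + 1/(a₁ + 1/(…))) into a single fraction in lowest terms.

63/5

Start with 2.
1 + 1/(2/1) = 1 + 1/2 = 3/2
1 + 1/(3/2) = 1 + 2/3 = 5/3
12 + 1/(5/3) = 12 + 3/5 = 63/5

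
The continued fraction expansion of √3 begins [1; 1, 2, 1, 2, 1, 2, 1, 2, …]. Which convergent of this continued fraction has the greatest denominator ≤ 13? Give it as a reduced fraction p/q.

a_0 = 1: 1/1  (≤ bound)
a_1 = 1: 2/1  (≤ bound)
a_2 = 2: 5/3  (≤ bound)
a_3 = 1: 7/4  (≤ bound)
a_4 = 2: 19/11  (≤ bound)
a_5 = 1: 26/15  (> 13, stop)

19/11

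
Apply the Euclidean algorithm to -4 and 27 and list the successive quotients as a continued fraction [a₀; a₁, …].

[-1; 1, 5, 1, 3]

-4 ÷ 27 → quotient -1, remainder 23
27 ÷ 23 → quotient 1, remainder 4
23 ÷ 4 → quotient 5, remainder 3
4 ÷ 3 → quotient 1, remainder 1
3 ÷ 1 → quotient 3, remainder 0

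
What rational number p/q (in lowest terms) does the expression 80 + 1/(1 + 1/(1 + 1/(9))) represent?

Start with 9.
1 + 1/(9/1) = 1 + 1/9 = 10/9
1 + 1/(10/9) = 1 + 9/10 = 19/10
80 + 1/(19/10) = 80 + 10/19 = 1530/19

1530/19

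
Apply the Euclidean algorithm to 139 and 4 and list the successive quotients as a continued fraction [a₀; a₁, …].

[34; 1, 3]

139 ÷ 4 → quotient 34, remainder 3
4 ÷ 3 → quotient 1, remainder 1
3 ÷ 1 → quotient 3, remainder 0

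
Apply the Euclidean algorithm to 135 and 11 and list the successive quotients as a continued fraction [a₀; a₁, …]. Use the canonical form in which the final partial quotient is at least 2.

Run the Euclidean algorithm, recording each quotient:
135 = 12·11 + 3, so a_0 = 12
11 = 3·3 + 2, so a_1 = 3
3 = 1·2 + 1, so a_2 = 1
2 = 2·1 + 0, so a_3 = 2

[12; 3, 1, 2]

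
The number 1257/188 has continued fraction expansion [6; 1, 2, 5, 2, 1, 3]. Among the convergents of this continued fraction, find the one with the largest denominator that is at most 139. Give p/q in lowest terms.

341/51

a_0 = 6: 6/1  (≤ bound)
a_1 = 1: 7/1  (≤ bound)
a_2 = 2: 20/3  (≤ bound)
a_3 = 5: 107/16  (≤ bound)
a_4 = 2: 234/35  (≤ bound)
a_5 = 1: 341/51  (≤ bound)
a_6 = 3: 1257/188  (> 139, stop)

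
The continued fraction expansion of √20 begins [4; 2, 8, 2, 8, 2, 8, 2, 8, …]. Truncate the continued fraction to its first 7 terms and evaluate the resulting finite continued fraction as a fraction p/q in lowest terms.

24476/5473

Build up convergents one term at a time:
a_0 = 4: 4/1
a_1 = 2: 9/2
a_2 = 8: 76/17
a_3 = 2: 161/36
a_4 = 8: 1364/305
a_5 = 2: 2889/646
a_6 = 8: 24476/5473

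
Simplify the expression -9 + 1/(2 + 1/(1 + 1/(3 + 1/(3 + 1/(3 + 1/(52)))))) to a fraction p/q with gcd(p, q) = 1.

Build up convergents one term at a time:
a_0 = -9: -9/1
a_1 = 2: -17/2
a_2 = 1: -26/3
a_3 = 3: -95/11
a_4 = 3: -311/36
a_5 = 3: -1028/119
a_6 = 52: -53767/6224

-53767/6224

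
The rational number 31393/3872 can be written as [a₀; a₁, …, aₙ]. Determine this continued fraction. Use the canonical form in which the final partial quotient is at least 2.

[8; 9, 3, 1, 1, 59]

31393 ÷ 3872 → quotient 8, remainder 417
3872 ÷ 417 → quotient 9, remainder 119
417 ÷ 119 → quotient 3, remainder 60
119 ÷ 60 → quotient 1, remainder 59
60 ÷ 59 → quotient 1, remainder 1
59 ÷ 1 → quotient 59, remainder 0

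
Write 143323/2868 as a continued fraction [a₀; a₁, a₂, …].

[49; 1, 36, 4, 19]

Apply division with remainder until the remainder is 0:
⌊143323/2868⌋ = 49, remainder 2791
⌊2868/2791⌋ = 1, remainder 77
⌊2791/77⌋ = 36, remainder 19
⌊77/19⌋ = 4, remainder 1
⌊19/1⌋ = 19, remainder 0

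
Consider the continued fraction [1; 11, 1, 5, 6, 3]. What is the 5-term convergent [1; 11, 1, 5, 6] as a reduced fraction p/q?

475/438

a_0 = 1: 1/1
a_1 = 11: 12/11
a_2 = 1: 13/12
a_3 = 5: 77/71
a_4 = 6: 475/438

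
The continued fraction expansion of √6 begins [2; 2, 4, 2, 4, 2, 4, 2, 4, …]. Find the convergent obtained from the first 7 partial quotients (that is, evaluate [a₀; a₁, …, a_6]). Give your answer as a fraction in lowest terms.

Compute successive convergents:
a_0 = 2: 2/1
a_1 = 2: 5/2
a_2 = 4: 22/9
a_3 = 2: 49/20
a_4 = 4: 218/89
a_5 = 2: 485/198
a_6 = 4: 2158/881

2158/881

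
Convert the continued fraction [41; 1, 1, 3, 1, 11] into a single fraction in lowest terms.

4405/106

Compute successive convergents:
a_0 = 41: 41/1
a_1 = 1: 42/1
a_2 = 1: 83/2
a_3 = 3: 291/7
a_4 = 1: 374/9
a_5 = 11: 4405/106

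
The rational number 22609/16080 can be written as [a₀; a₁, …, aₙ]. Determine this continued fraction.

Run the Euclidean algorithm, recording each quotient:
⌊22609/16080⌋ = 1, remainder 6529
⌊16080/6529⌋ = 2, remainder 3022
⌊6529/3022⌋ = 2, remainder 485
⌊3022/485⌋ = 6, remainder 112
⌊485/112⌋ = 4, remainder 37
⌊112/37⌋ = 3, remainder 1
⌊37/1⌋ = 37, remainder 0

[1; 2, 2, 6, 4, 3, 37]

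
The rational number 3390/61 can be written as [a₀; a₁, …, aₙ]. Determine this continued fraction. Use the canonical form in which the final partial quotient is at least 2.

[55; 1, 1, 2, 1, 8]

⌊3390/61⌋ = 55, remainder 35
⌊61/35⌋ = 1, remainder 26
⌊35/26⌋ = 1, remainder 9
⌊26/9⌋ = 2, remainder 8
⌊9/8⌋ = 1, remainder 1
⌊8/1⌋ = 8, remainder 0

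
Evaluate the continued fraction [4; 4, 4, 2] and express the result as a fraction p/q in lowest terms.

161/38

Work from the innermost term outward:
Start with 2.
4 + 1/(2/1) = 4 + 1/2 = 9/2
4 + 1/(9/2) = 4 + 2/9 = 38/9
4 + 1/(38/9) = 4 + 9/38 = 161/38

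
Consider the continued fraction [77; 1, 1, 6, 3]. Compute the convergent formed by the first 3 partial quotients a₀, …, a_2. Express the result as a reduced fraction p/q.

155/2

Collapse the nested fraction from the inside out:
Start with 1.
1 + 1/(1/1) = 1 + 1/1 = 2/1
77 + 1/(2/1) = 77 + 1/2 = 155/2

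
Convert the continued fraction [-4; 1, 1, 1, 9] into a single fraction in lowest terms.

-97/29

a_0 = -4: -4/1
a_1 = 1: -3/1
a_2 = 1: -7/2
a_3 = 1: -10/3
a_4 = 9: -97/29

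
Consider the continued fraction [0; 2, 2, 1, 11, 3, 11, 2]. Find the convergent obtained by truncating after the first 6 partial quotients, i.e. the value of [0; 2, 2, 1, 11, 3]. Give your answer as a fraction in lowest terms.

108/253

Build up convergents one term at a time:
a_0 = 0: 0/1
a_1 = 2: 1/2
a_2 = 2: 2/5
a_3 = 1: 3/7
a_4 = 11: 35/82
a_5 = 3: 108/253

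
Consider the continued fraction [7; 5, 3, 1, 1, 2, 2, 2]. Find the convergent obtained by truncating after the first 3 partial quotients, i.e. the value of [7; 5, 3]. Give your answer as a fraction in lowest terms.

115/16

Build up convergents one term at a time:
a_0 = 7: 7/1
a_1 = 5: 36/5
a_2 = 3: 115/16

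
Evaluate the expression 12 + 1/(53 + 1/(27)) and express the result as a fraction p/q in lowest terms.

17211/1432

a_0 = 12: 12/1
a_1 = 53: 637/53
a_2 = 27: 17211/1432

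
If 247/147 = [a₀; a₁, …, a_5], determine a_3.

247 ÷ 147 → quotient 1, remainder 100
147 ÷ 100 → quotient 1, remainder 47
100 ÷ 47 → quotient 2, remainder 6
47 ÷ 6 → quotient 7, remainder 5

7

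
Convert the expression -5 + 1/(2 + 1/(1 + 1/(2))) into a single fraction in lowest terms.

Compute successive convergents:
a_0 = -5: -5/1
a_1 = 2: -9/2
a_2 = 1: -14/3
a_3 = 2: -37/8

-37/8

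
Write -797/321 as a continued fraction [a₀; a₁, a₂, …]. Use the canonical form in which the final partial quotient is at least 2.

[-3; 1, 1, 14, 11]

Apply division with remainder until the remainder is 0:
-797 = -3·321 + 166, so a_0 = -3
321 = 1·166 + 155, so a_1 = 1
166 = 1·155 + 11, so a_2 = 1
155 = 14·11 + 1, so a_3 = 14
11 = 11·1 + 0, so a_4 = 11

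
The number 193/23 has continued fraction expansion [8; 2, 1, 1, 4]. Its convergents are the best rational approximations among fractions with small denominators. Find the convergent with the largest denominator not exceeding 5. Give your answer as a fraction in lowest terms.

a_0 = 8: 8/1  (≤ bound)
a_1 = 2: 17/2  (≤ bound)
a_2 = 1: 25/3  (≤ bound)
a_3 = 1: 42/5  (≤ bound)
a_4 = 4: 193/23  (> 5, stop)

42/5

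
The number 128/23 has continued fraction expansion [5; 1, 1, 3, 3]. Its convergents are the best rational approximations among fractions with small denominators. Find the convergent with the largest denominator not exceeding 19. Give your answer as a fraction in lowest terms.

39/7

List convergents until the denominator exceeds the bound:
a_0 = 5: 5/1  (≤ bound)
a_1 = 1: 6/1  (≤ bound)
a_2 = 1: 11/2  (≤ bound)
a_3 = 3: 39/7  (≤ bound)
a_4 = 3: 128/23  (> 19, stop)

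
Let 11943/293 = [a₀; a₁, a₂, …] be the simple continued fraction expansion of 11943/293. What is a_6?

11943 = 40·293 + 223, so a_0 = 40
293 = 1·223 + 70, so a_1 = 1
223 = 3·70 + 13, so a_2 = 3
70 = 5·13 + 5, so a_3 = 5
13 = 2·5 + 3, so a_4 = 2
5 = 1·3 + 2, so a_5 = 1
3 = 1·2 + 1, so a_6 = 1

1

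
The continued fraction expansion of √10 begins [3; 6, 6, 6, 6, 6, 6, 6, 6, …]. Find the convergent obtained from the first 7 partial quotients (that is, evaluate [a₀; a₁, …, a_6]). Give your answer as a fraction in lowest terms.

a_0 = 3: 3/1
a_1 = 6: 19/6
a_2 = 6: 117/37
a_3 = 6: 721/228
a_4 = 6: 4443/1405
a_5 = 6: 27379/8658
a_6 = 6: 168717/53353

168717/53353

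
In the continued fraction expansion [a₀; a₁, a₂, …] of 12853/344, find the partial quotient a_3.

12853 ÷ 344 → quotient 37, remainder 125
344 ÷ 125 → quotient 2, remainder 94
125 ÷ 94 → quotient 1, remainder 31
94 ÷ 31 → quotient 3, remainder 1

3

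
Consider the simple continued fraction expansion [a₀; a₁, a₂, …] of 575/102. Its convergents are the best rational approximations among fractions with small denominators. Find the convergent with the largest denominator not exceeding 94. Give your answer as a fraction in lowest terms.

62/11

a_0 = 5: 5/1  (≤ bound)
a_1 = 1: 6/1  (≤ bound)
a_2 = 1: 11/2  (≤ bound)
a_3 = 1: 17/3  (≤ bound)
a_4 = 3: 62/11  (≤ bound)
a_5 = 9: 575/102  (> 94, stop)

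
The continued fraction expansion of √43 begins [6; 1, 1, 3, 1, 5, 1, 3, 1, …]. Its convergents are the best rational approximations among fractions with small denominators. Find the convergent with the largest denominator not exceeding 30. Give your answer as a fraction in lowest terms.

a_0 = 6: 6/1  (≤ bound)
a_1 = 1: 7/1  (≤ bound)
a_2 = 1: 13/2  (≤ bound)
a_3 = 3: 46/7  (≤ bound)
a_4 = 1: 59/9  (≤ bound)
a_5 = 5: 341/52  (> 30, stop)

59/9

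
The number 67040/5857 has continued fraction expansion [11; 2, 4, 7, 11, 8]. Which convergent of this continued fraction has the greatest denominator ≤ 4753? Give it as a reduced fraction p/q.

a_0 = 11: 11/1  (≤ bound)
a_1 = 2: 23/2  (≤ bound)
a_2 = 4: 103/9  (≤ bound)
a_3 = 7: 744/65  (≤ bound)
a_4 = 11: 8287/724  (≤ bound)
a_5 = 8: 67040/5857  (> 4753, stop)

8287/724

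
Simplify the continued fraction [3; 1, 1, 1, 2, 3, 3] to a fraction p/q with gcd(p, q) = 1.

Start with 3.
3 + 1/(3/1) = 3 + 1/3 = 10/3
2 + 1/(10/3) = 2 + 3/10 = 23/10
1 + 1/(23/10) = 1 + 10/23 = 33/23
1 + 1/(33/23) = 1 + 23/33 = 56/33
1 + 1/(56/33) = 1 + 33/56 = 89/56
3 + 1/(89/56) = 3 + 56/89 = 323/89

323/89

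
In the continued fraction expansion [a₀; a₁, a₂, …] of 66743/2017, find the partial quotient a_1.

Repeatedly divide and take the remainder:
66743 ÷ 2017 → quotient 33, remainder 182
2017 ÷ 182 → quotient 11, remainder 15

11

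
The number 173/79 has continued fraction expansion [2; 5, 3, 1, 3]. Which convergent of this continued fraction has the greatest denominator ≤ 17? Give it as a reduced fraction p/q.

a_0 = 2: 2/1  (≤ bound)
a_1 = 5: 11/5  (≤ bound)
a_2 = 3: 35/16  (≤ bound)
a_3 = 1: 46/21  (> 17, stop)

35/16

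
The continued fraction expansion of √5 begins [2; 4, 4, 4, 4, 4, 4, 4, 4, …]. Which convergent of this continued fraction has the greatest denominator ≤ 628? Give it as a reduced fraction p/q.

682/305

List convergents until the denominator exceeds the bound:
a_0 = 2: 2/1  (≤ bound)
a_1 = 4: 9/4  (≤ bound)
a_2 = 4: 38/17  (≤ bound)
a_3 = 4: 161/72  (≤ bound)
a_4 = 4: 682/305  (≤ bound)
a_5 = 4: 2889/1292  (> 628, stop)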